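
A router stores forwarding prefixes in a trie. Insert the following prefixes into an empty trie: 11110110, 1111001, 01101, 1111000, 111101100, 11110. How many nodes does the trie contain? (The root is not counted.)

17

For each word, the new-node count is its length minus the longest prefix already in the trie:
  "11110110" → 8 new (1, 1, 1, 1, 0, 1, 1, 0)
  "1111001" → prefix "11110" already present; 2 new (0, 1)
  "01101" → 5 new (0, 1, 1, 0, 1)
  "1111000" → prefix "111100" already present; 1 new (0)
  "111101100" → prefix "11110110" already present; 1 new (0)
  "11110" → prefix "11110" already present; 0 new (none)
Total nodes = 8 + 2 + 5 + 1 + 1 + 0 = 17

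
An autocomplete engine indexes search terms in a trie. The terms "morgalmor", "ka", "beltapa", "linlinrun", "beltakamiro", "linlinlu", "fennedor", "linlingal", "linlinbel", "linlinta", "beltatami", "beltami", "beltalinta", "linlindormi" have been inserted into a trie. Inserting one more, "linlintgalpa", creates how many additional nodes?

Walking "linlintgalpa" from the root, the first 7 characters ("linlint") follow existing edges; "g" is the first miss.
Each of the 5 remaining characters creates one node.

5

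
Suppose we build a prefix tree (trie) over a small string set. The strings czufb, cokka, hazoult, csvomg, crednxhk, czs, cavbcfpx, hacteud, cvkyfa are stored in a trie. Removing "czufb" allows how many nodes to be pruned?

Walk "czufb" from the leaf back toward the root, removing each node that no remaining word uses.
The suffix "ufb" (3 nodes) is used only by "czufb"; the node for "cz" still has the child "s", so pruning stops there.
Nodes removed: 3

3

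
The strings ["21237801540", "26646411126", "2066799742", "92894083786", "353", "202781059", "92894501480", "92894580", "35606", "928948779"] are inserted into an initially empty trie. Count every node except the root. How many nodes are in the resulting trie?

Trace insertions, counting only characters that open a new branch:
  "21237801540" → 11 new (2, 1, 2, 3, 7, 8, 0, 1, 5, 4, 0)
  "26646411126" → prefix "2" already present; 10 new (6, 6, 4, 6, 4, 1, 1, 1, 2, 6)
  "2066799742" → prefix "2" already present; 9 new (0, 6, 6, 7, 9, 9, 7, 4, 2)
  "92894083786" → 11 new (9, 2, 8, 9, 4, 0, 8, 3, 7, 8, 6)
  "353" → 3 new (3, 5, 3)
  "202781059" → prefix "20" already present; 7 new (2, 7, 8, 1, 0, 5, 9)
  "92894501480" → prefix "92894" already present; 6 new (5, 0, 1, 4, 8, 0)
  "92894580" → prefix "928945" already present; 2 new (8, 0)
  "35606" → prefix "35" already present; 3 new (6, 0, 6)
  "928948779" → prefix "92894" already present; 4 new (8, 7, 7, 9)
Total nodes = 11 + 10 + 9 + 11 + 3 + 7 + 6 + 2 + 3 + 4 = 66

66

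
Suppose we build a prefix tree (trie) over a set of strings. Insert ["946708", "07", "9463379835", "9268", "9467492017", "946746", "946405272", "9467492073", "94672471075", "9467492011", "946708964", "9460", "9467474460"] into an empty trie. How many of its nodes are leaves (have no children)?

A leaf is a node with no children — equivalently, the end of a word that is not a proper prefix of any other stored word.
Those words: "07", "9268", "9460", "9463379835", "946405272", "946708964", "94672471075", "946746", "9467474460", "9467492011", "9467492017", "9467492073"
Leaf count: 12

12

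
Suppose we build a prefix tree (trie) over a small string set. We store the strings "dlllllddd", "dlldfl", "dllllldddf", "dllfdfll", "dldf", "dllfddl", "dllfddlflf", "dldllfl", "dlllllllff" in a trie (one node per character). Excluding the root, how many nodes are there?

33

Count nodes per top-level branch (shared prefixes stored once):
  'd'-branch (dldf, dldllfl, dlldfl, dllfddl, dllfddlflf, dllfdfll, dlllllddd, dllllldddf, dlllllllff): 33 nodes
Sum: 33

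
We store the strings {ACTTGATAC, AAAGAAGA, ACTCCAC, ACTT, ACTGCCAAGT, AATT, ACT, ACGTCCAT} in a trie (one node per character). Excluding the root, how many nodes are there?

Insert word by word; a character creates a node only if that edge doesn't already exist:
  "ACTTGATAC" → 9 new (A, C, T, T, G, A, T, A, C)
  "AAAGAAGA" → prefix "A" already present; 7 new (A, A, G, A, A, G, A)
  "ACTCCAC" → prefix "ACT" already present; 4 new (C, C, A, C)
  "ACTT" → prefix "ACTT" already present; 0 new (none)
  "ACTGCCAAGT" → prefix "ACT" already present; 7 new (G, C, C, A, A, G, T)
  "AATT" → prefix "AA" already present; 2 new (T, T)
  "ACT" → prefix "ACT" already present; 0 new (none)
  "ACGTCCAT" → prefix "AC" already present; 6 new (G, T, C, C, A, T)
Total nodes = 9 + 7 + 4 + 0 + 7 + 2 + 0 + 6 = 35

35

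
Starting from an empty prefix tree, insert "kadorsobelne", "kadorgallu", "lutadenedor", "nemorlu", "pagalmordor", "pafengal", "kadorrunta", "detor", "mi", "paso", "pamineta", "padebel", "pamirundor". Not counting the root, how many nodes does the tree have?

83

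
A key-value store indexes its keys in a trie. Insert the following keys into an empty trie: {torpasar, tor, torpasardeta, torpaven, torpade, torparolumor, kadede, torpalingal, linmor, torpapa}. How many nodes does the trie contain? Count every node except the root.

44

Trace insertions, counting only characters that open a new branch:
  "torpasar" → 8 new (t, o, r, p, a, s, a, r)
  "tor" → prefix "tor" already present; 0 new (none)
  "torpasardeta" → prefix "torpasar" already present; 4 new (d, e, t, a)
  "torpaven" → prefix "torpa" already present; 3 new (v, e, n)
  "torpade" → prefix "torpa" already present; 2 new (d, e)
  "torparolumor" → prefix "torpa" already present; 7 new (r, o, l, u, m, o, r)
  "kadede" → 6 new (k, a, d, e, d, e)
  "torpalingal" → prefix "torpa" already present; 6 new (l, i, n, g, a, l)
  "linmor" → 6 new (l, i, n, m, o, r)
  "torpapa" → prefix "torpa" already present; 2 new (p, a)
Total nodes = 8 + 0 + 4 + 3 + 2 + 7 + 6 + 6 + 6 + 2 = 44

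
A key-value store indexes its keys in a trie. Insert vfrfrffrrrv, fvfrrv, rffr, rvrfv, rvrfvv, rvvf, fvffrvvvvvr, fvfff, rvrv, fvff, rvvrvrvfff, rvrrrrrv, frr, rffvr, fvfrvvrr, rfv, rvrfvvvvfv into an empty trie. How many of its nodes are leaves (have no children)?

Leaves are exactly the stored words that no other stored word extends.
Those words: "frr", "fvfff", "fvffrvvvvvr", "fvfrrv", "fvfrvvrr", "rffr", "rffvr", "rfv", "rvrfvvvvfv", "rvrrrrrv", "rvrv", "rvvf", "rvvrvrvfff", "vfrfrffrrrv"
Leaf count: 14

14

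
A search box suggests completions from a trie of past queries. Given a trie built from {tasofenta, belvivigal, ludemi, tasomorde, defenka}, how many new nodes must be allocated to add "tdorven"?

"t" is already a path in the trie; the remaining "dorven" must be added.
So 7 − 1 = 6 new nodes.

6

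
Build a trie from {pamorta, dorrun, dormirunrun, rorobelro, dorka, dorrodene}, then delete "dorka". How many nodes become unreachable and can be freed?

2

A node on "dorka"'s path can go only if nothing else ends at it or branches off below it.
The suffix "ka" (2 nodes) is used only by "dorka"; the node for "dor" still has the child "r", so pruning stops there.
Nodes removed: 2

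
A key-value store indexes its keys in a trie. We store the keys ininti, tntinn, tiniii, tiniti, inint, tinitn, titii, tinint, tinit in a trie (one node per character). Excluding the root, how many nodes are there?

25

Trace insertions, counting only characters that open a new branch:
  "ininti" → 6 new (i, n, i, n, t, i)
  "tntinn" → 6 new (t, n, t, i, n, n)
  "tiniii" → prefix "t" already present; 5 new (i, n, i, i, i)
  "tiniti" → prefix "tini" already present; 2 new (t, i)
  "inint" → prefix "inint" already present; 0 new (none)
  "tinitn" → prefix "tinit" already present; 1 new (n)
  "titii" → prefix "ti" already present; 3 new (t, i, i)
  "tinint" → prefix "tini" already present; 2 new (n, t)
  "tinit" → prefix "tinit" already present; 0 new (none)
Total nodes = 6 + 6 + 5 + 2 + 0 + 1 + 3 + 2 + 0 = 25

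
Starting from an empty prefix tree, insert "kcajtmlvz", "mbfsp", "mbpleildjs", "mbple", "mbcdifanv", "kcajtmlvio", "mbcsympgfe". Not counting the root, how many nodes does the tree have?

Trie structure (* marks end of a word):
(root)
├─ k
│  └─ c
│     └─ a
│        └─ j
│           └─ t
│              └─ m
│                 └─ l
│                    └─ v
│                       ├─ i
│                       │  └─ o *
│                       └─ z *
└─ m
   └─ b
      ├─ c
      │  ├─ d
      │  │  └─ i
      │  │     └─ f
      │  │        └─ a
      │  │           └─ n
      │  │              └─ v *
      │  └─ s
      │     └─ y
      │        └─ m
      │           └─ p
      │              └─ g
      │                 └─ f
      │                    └─ e *
      ├─ f
      │  └─ s
      │     └─ p *
      └─ p
         └─ l
            └─ e *
               └─ i
                  └─ l
                     └─ d
                        └─ j
                           └─ s *
Counting every labelled node above: 38.

38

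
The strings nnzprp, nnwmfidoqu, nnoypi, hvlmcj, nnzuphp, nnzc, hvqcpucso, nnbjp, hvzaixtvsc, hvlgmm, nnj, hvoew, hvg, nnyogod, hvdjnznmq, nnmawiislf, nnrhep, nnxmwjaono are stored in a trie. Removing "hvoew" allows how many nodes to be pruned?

A node on "hvoew"'s path can go only if nothing else ends at it or branches off below it.
The suffix "oew" (3 nodes) is used only by "hvoew"; the node for "hv" still has the child "l", so pruning stops there.
Nodes removed: 3

3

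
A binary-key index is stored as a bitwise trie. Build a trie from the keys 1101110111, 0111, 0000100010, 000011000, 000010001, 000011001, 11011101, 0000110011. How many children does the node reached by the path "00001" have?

Walk "00001" from the root, arriving at one node.
Characters that immediately follow "00001" among the stored strings: {0, 1}.
That node has 2 child edges.

2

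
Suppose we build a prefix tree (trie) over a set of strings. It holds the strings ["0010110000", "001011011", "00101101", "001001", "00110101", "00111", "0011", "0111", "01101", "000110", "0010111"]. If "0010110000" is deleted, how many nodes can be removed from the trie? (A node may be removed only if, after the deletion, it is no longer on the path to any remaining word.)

3

Walk "0010110000" from the leaf back toward the root, removing each node that no remaining word uses.
The suffix "000" (3 nodes) is used only by "0010110000"; the node for "0010110" still has the child "1", so pruning stops there.
Nodes removed: 3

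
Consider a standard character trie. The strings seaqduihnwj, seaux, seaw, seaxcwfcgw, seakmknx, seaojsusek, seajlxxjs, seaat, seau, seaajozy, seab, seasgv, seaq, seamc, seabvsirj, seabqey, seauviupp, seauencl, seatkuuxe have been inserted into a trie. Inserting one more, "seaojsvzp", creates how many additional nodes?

The longest prefix of "seaojsvzp" already in the trie is "seaojs" (length 6).
Each of the 3 remaining characters creates one node.

3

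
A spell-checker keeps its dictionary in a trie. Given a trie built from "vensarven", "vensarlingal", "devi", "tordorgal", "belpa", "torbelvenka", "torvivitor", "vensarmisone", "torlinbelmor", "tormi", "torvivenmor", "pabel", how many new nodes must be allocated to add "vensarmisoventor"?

6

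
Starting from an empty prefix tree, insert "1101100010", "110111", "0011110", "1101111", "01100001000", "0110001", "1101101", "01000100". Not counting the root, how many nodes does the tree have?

37

Insert word by word; a character creates a node only if that edge doesn't already exist:
  "1101100010" → 10 new (1, 1, 0, 1, 1, 0, 0, 0, 1, 0)
  "110111" → prefix "11011" already present; 1 new (1)
  "0011110" → 7 new (0, 0, 1, 1, 1, 1, 0)
  "1101111" → prefix "110111" already present; 1 new (1)
  "01100001000" → prefix "0" already present; 10 new (1, 1, 0, 0, 0, 0, 1, 0, 0, 0)
  "0110001" → prefix "011000" already present; 1 new (1)
  "1101101" → prefix "110110" already present; 1 new (1)
  "01000100" → prefix "01" already present; 6 new (0, 0, 0, 1, 0, 0)
Total nodes = 10 + 1 + 7 + 1 + 10 + 1 + 1 + 6 = 37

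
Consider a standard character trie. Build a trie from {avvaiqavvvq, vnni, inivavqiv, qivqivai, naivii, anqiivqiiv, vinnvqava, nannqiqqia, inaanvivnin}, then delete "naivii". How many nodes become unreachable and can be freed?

4

After clearing the end-marker at "naivii", prune upward until reaching a node still needed by another word.
The suffix "ivii" (4 nodes) is used only by "naivii"; the node for "na" still has the child "n", so pruning stops there.
Nodes removed: 4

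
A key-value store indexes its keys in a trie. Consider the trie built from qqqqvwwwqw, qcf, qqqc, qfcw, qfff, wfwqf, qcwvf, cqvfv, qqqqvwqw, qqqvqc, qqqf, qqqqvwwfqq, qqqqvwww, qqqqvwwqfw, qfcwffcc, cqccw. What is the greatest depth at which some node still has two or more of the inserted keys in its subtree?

8

Equivalently: take the maximum, over all pairs, of their longest common prefix length.
e.g. "qqqqvwww" and "qqqqvwwwqw" share the prefix "qqqqvwww" of length 8; no pair shares a longer one.
Longest shared-prefix length: 8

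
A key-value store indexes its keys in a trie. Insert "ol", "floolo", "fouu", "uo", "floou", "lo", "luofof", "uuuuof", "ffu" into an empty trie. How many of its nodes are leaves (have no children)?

9

Leaves are exactly the stored words that no other stored word extends.
Those words: "ffu", "floolo", "floou", "fouu", "lo", "luofof", "ol", "uo", "uuuuof"
Leaf count: 9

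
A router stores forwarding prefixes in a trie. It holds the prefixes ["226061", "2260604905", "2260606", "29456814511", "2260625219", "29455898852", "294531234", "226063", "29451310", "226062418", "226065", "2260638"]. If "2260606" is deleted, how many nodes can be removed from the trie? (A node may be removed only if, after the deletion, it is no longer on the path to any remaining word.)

After clearing the end-marker at "2260606", prune upward until reaching a node still needed by another word.
The suffix "6" (1 node) is used only by "2260606"; the node for "226060" still has the child "4", so pruning stops there.
Nodes removed: 1

1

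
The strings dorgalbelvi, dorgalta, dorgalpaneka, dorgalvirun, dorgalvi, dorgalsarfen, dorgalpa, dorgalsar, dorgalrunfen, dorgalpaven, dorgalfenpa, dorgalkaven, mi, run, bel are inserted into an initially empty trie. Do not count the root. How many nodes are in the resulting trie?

For each word, the new-node count is its length minus the longest prefix already in the trie:
  "dorgalbelvi" → 11 new (d, o, r, g, a, l, b, e, l, v, i)
  "dorgalta" → prefix "dorgal" already present; 2 new (t, a)
  "dorgalpaneka" → prefix "dorgal" already present; 6 new (p, a, n, e, k, a)
  "dorgalvirun" → prefix "dorgal" already present; 5 new (v, i, r, u, n)
  "dorgalvi" → prefix "dorgalvi" already present; 0 new (none)
  "dorgalsarfen" → prefix "dorgal" already present; 6 new (s, a, r, f, e, n)
  "dorgalpa" → prefix "dorgalpa" already present; 0 new (none)
  "dorgalsar" → prefix "dorgalsar" already present; 0 new (none)
  "dorgalrunfen" → prefix "dorgal" already present; 6 new (r, u, n, f, e, n)
  "dorgalpaven" → prefix "dorgalpa" already present; 3 new (v, e, n)
  "dorgalfenpa" → prefix "dorgal" already present; 5 new (f, e, n, p, a)
  "dorgalkaven" → prefix "dorgal" already present; 5 new (k, a, v, e, n)
  "mi" → 2 new (m, i)
  "run" → 3 new (r, u, n)
  "bel" → 3 new (b, e, l)
Total nodes = 11 + 2 + 6 + 5 + 0 + 6 + 0 + 0 + 6 + 3 + 5 + 5 + 2 + 3 + 3 = 57

57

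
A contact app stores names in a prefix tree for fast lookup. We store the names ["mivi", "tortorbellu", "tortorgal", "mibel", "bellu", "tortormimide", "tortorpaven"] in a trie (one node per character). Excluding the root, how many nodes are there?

37

Insert word by word; a character creates a node only if that edge doesn't already exist:
  "mivi" → 4 new (m, i, v, i)
  "tortorbellu" → 11 new (t, o, r, t, o, r, b, e, l, l, u)
  "tortorgal" → prefix "tortor" already present; 3 new (g, a, l)
  "mibel" → prefix "mi" already present; 3 new (b, e, l)
  "bellu" → 5 new (b, e, l, l, u)
  "tortormimide" → prefix "tortor" already present; 6 new (m, i, m, i, d, e)
  "tortorpaven" → prefix "tortor" already present; 5 new (p, a, v, e, n)
Total nodes = 4 + 11 + 3 + 3 + 5 + 6 + 5 = 37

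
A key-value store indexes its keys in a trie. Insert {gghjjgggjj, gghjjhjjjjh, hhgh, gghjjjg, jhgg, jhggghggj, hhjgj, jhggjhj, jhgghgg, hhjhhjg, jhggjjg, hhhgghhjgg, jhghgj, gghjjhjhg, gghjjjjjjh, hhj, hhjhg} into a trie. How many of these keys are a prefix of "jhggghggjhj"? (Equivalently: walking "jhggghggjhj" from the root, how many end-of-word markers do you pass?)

Walk "jhggghggjhj" from the root; an end-of-word marker is hit whenever a stored word is a prefix of "jhggghggjhj".
Prefixes of the query that are stored words: "jhgg", "jhggghggj"
Count: 2

2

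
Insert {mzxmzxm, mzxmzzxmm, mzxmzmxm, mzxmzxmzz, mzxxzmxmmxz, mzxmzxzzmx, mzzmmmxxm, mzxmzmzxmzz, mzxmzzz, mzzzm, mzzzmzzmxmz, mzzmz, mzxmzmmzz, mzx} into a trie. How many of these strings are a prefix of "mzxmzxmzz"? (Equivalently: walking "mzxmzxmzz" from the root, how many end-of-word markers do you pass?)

Check each prefix of "mzxmzxmzz" against the stored set — each match is an end-marker on the path.
Prefixes of the query that are stored words: "mzx", "mzxmzxm", "mzxmzxmzz"
Count: 3

3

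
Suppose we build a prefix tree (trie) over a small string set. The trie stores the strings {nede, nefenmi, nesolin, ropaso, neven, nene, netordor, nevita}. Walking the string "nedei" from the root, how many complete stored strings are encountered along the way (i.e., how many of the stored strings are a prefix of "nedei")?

1

Check each prefix of "nedei" against the stored set — each match is an end-marker on the path.
Prefixes of the query that are stored words: "nede"
Count: 1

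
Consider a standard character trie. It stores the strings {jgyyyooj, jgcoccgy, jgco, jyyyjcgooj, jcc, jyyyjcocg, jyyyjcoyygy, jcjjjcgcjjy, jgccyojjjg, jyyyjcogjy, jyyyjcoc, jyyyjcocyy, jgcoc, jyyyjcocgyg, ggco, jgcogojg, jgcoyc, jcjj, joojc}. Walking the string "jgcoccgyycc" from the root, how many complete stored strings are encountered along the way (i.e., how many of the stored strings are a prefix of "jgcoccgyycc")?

3

Check each prefix of "jgcoccgyycc" against the stored set — each match is an end-marker on the path.
Prefixes of the query that are stored words: "jgco", "jgcoc", "jgcoccgy"
Count: 3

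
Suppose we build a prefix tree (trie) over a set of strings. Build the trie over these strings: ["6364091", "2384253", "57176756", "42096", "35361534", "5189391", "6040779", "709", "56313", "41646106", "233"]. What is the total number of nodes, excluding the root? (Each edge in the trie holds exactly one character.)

62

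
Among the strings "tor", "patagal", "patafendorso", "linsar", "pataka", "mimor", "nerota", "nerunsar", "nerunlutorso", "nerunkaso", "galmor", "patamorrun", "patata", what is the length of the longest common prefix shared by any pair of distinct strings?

The deepest shared node is where two words last agree before diverging.
"nerunkaso" and "nerunlutorso" agree on "nerun" (5 characters) before diverging; nothing deeper is shared.
Longest shared-prefix length: 5

5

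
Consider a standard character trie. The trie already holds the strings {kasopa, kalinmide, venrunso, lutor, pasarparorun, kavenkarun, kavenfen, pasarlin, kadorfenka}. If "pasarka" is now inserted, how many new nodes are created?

Walking "pasarka" from the root, the first 5 characters ("pasar") follow existing edges; "k" is the first miss.
Each of the 2 remaining characters creates one node.

2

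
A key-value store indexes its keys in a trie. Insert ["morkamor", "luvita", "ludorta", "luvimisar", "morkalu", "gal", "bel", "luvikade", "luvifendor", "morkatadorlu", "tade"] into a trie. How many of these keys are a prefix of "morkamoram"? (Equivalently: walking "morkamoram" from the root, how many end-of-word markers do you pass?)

Traverse "morkamoram" character by character; count nodes along the way that are marked as word ends.
Prefixes of the query that are stored words: "morkamor"
Count: 1

1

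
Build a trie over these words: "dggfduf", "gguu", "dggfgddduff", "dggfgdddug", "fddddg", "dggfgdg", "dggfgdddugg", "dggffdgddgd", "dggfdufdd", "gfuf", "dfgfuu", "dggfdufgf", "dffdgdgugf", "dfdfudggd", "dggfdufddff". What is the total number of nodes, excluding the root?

63

Count nodes per top-level branch (shared prefixes stored once):
  'd'-branch (dfdfudggd, dffdgdgugf, dfgfuu, dggfduf, dggfdufdd, dggfdufddff, dggfdufgf, dggffdgddgd, dggfgddduff, dggfgdddug, dggfgdddugg, dggfgdg): 50 nodes
  'f'-branch (fddddg): 6 nodes
  'g'-branch (gfuf, gguu): 7 nodes
Sum: 63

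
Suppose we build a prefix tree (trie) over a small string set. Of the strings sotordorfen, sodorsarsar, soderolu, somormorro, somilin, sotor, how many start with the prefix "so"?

6

Filter for entries beginning with "so":
Words under "so": soderolu, sodorsarsar, somilin, somormorro, sotor, sotordorfen
Count: 6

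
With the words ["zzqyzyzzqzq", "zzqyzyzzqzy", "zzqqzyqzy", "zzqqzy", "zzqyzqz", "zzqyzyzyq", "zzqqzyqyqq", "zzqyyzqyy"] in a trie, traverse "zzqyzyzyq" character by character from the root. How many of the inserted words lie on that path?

Check each prefix of "zzqyzyzyq" against the stored set — each match is an end-marker on the path.
Prefixes of the query that are stored words: "zzqyzyzyq"
Count: 1

1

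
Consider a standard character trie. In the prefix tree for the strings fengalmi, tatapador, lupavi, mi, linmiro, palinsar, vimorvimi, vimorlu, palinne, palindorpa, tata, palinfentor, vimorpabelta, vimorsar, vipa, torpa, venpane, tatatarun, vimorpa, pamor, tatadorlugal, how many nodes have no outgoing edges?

19

Leaves are exactly the stored words that no other stored word extends.
Those words: "fengalmi", "linmiro", "lupavi", "mi", "palindorpa", "palinfentor", "palinne", "palinsar", "pamor", "tatadorlugal", "tatapador", "tatatarun", "torpa", "venpane", "vimorlu", "vimorpabelta", "vimorsar", "vimorvimi", "vipa"
Leaf count: 19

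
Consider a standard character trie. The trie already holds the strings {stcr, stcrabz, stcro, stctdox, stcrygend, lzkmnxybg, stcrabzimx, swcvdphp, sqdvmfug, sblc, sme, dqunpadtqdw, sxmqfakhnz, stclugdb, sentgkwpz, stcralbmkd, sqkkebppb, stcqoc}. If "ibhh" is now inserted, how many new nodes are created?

4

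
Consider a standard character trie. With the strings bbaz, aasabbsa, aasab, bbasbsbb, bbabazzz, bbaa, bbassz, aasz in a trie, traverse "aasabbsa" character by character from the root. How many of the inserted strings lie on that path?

Walk "aasabbsa" from the root; an end-of-word marker is hit whenever a stored word is a prefix of "aasabbsa".
Prefixes of the query that are stored words: "aasab", "aasabbsa"
Count: 2

2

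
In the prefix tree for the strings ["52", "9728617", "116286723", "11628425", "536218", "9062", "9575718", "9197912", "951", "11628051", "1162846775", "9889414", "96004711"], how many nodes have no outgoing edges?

13

Leaves are exactly the stored words that no other stored word extends.
Those words: "11628051", "11628425", "1162846775", "116286723", "52", "536218", "9062", "9197912", "951", "9575718", "96004711", "9728617", "9889414"
Leaf count: 13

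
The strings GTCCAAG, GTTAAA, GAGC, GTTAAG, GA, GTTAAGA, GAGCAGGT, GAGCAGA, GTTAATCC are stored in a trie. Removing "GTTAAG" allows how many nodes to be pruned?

A node on "GTTAAG"'s path can go only if nothing else ends at it or branches off below it.
Every node on "GTTAAG" is still needed (e.g. by "GTTAAGA"), so nothing is freed.
Nodes removed: 0

0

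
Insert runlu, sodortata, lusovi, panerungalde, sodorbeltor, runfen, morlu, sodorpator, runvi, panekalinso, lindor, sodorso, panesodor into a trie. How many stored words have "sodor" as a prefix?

Filter for entries beginning with "sodor":
Words under "sodor": sodorbeltor, sodorpator, sodorso, sodortata
Count: 4

4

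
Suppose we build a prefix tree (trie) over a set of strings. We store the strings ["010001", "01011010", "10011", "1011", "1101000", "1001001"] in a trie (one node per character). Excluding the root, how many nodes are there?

27

Count nodes per top-level branch (shared prefixes stored once):
  '0'-branch (010001, 01011010): 11 nodes
  '1'-branch (1001001, 10011, 1011, 1101000): 16 nodes
Sum: 27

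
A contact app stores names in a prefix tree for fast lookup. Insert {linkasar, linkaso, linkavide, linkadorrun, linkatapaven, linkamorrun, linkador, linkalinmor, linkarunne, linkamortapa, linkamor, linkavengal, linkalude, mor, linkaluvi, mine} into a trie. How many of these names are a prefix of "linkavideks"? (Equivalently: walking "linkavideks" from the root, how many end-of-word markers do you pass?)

1

Traverse "linkavideks" character by character; count nodes along the way that are marked as word ends.
Prefixes of the query that are stored words: "linkavide"
Count: 1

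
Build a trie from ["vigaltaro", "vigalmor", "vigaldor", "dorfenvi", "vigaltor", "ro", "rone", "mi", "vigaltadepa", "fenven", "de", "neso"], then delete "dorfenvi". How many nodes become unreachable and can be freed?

7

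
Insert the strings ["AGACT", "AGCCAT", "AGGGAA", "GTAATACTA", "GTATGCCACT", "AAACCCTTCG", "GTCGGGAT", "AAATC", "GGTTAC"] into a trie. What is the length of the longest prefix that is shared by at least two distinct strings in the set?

Look for the deepest trie node that still has at least two words in its subtree.
e.g. "AAACCCTTCG" and "AAATC" share the prefix "AAA" of length 3; no pair shares a longer one.
Longest shared-prefix length: 3

3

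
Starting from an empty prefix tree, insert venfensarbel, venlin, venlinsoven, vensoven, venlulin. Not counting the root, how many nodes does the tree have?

29

Insert word by word; a character creates a node only if that edge doesn't already exist:
  "venfensarbel" → 12 new (v, e, n, f, e, n, s, a, r, b, e, l)
  "venlin" → prefix "ven" already present; 3 new (l, i, n)
  "venlinsoven" → prefix "venlin" already present; 5 new (s, o, v, e, n)
  "vensoven" → prefix "ven" already present; 5 new (s, o, v, e, n)
  "venlulin" → prefix "venl" already present; 4 new (u, l, i, n)
Total nodes = 12 + 3 + 5 + 5 + 4 = 29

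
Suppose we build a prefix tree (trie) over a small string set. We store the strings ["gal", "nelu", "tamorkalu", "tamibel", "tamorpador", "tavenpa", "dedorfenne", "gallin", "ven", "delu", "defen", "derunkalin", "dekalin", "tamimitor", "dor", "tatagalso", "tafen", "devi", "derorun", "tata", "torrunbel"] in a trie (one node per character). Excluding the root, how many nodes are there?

For each word, the new-node count is its length minus the longest prefix already in the trie:
  "gal" → 3 new (g, a, l)
  "nelu" → 4 new (n, e, l, u)
  "tamorkalu" → 9 new (t, a, m, o, r, k, a, l, u)
  "tamibel" → prefix "tam" already present; 4 new (i, b, e, l)
  "tamorpador" → prefix "tamor" already present; 5 new (p, a, d, o, r)
  "tavenpa" → prefix "ta" already present; 5 new (v, e, n, p, a)
  "dedorfenne" → 10 new (d, e, d, o, r, f, e, n, n, e)
  "gallin" → prefix "gal" already present; 3 new (l, i, n)
  "ven" → 3 new (v, e, n)
  "delu" → prefix "de" already present; 2 new (l, u)
  "defen" → prefix "de" already present; 3 new (f, e, n)
  "derunkalin" → prefix "de" already present; 8 new (r, u, n, k, a, l, i, n)
  "dekalin" → prefix "de" already present; 5 new (k, a, l, i, n)
  "tamimitor" → prefix "tami" already present; 5 new (m, i, t, o, r)
  "dor" → prefix "d" already present; 2 new (o, r)
  "tatagalso" → prefix "ta" already present; 7 new (t, a, g, a, l, s, o)
  "tafen" → prefix "ta" already present; 3 new (f, e, n)
  "devi" → prefix "de" already present; 2 new (v, i)
  "derorun" → prefix "der" already present; 4 new (o, r, u, n)
  "tata" → prefix "tata" already present; 0 new (none)
  "torrunbel" → prefix "t" already present; 8 new (o, r, r, u, n, b, e, l)
Total nodes = 3 + 4 + 9 + 4 + 5 + 5 + 10 + 3 + 3 + 2 + 3 + 8 + 5 + 5 + 2 + 7 + 3 + 2 + 4 + 0 + 8 = 95

95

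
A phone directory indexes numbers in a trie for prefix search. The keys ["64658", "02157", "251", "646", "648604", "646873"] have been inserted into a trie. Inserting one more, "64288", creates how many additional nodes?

3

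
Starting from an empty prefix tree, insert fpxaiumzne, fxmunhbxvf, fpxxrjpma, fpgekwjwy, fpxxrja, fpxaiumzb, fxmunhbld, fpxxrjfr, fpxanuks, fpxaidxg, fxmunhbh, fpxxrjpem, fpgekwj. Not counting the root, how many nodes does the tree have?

Trace insertions, counting only characters that open a new branch:
  "fpxaiumzne" → 10 new (f, p, x, a, i, u, m, z, n, e)
  "fxmunhbxvf" → prefix "f" already present; 9 new (x, m, u, n, h, b, x, v, f)
  "fpxxrjpma" → prefix "fpx" already present; 6 new (x, r, j, p, m, a)
  "fpgekwjwy" → prefix "fp" already present; 7 new (g, e, k, w, j, w, y)
  "fpxxrja" → prefix "fpxxrj" already present; 1 new (a)
  "fpxaiumzb" → prefix "fpxaiumz" already present; 1 new (b)
  "fxmunhbld" → prefix "fxmunhb" already present; 2 new (l, d)
  "fpxxrjfr" → prefix "fpxxrj" already present; 2 new (f, r)
  "fpxanuks" → prefix "fpxa" already present; 4 new (n, u, k, s)
  "fpxaidxg" → prefix "fpxai" already present; 3 new (d, x, g)
  "fxmunhbh" → prefix "fxmunhb" already present; 1 new (h)
  "fpxxrjpem" → prefix "fpxxrjp" already present; 2 new (e, m)
  "fpgekwj" → prefix "fpgekwj" already present; 0 new (none)
Total nodes = 10 + 9 + 6 + 7 + 1 + 1 + 2 + 2 + 4 + 3 + 1 + 2 + 0 = 48

48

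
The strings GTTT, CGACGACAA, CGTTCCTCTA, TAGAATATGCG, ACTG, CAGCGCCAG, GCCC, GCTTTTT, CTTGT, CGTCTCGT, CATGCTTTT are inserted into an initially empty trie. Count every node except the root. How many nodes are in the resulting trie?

68

For each word, the new-node count is its length minus the longest prefix already in the trie:
  "GTTT" → 4 new (G, T, T, T)
  "CGACGACAA" → 9 new (C, G, A, C, G, A, C, A, A)
  "CGTTCCTCTA" → prefix "CG" already present; 8 new (T, T, C, C, T, C, T, A)
  "TAGAATATGCG" → 11 new (T, A, G, A, A, T, A, T, G, C, G)
  "ACTG" → 4 new (A, C, T, G)
  "CAGCGCCAG" → prefix "C" already present; 8 new (A, G, C, G, C, C, A, G)
  "GCCC" → prefix "G" already present; 3 new (C, C, C)
  "GCTTTTT" → prefix "GC" already present; 5 new (T, T, T, T, T)
  "CTTGT" → prefix "C" already present; 4 new (T, T, G, T)
  "CGTCTCGT" → prefix "CGT" already present; 5 new (C, T, C, G, T)
  "CATGCTTTT" → prefix "CA" already present; 7 new (T, G, C, T, T, T, T)
Total nodes = 4 + 9 + 8 + 11 + 4 + 8 + 3 + 5 + 4 + 5 + 7 = 68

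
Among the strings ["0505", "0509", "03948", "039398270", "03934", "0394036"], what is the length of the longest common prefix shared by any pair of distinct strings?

4

Look for the deepest trie node that still has at least two words in its subtree.
e.g. "03934" and "039398270" share the prefix "0393" of length 4; no pair shares a longer one.
Longest shared-prefix length: 4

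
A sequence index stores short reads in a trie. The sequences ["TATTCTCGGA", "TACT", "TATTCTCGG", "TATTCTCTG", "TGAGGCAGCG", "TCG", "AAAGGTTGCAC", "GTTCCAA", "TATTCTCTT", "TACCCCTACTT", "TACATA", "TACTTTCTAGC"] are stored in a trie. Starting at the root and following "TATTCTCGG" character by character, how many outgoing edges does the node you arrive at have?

Walk "TATTCTCGG" from the root, arriving at one node.
Distinct next characters after "TATTCTCGG": A.
That node has 1 child edge.

1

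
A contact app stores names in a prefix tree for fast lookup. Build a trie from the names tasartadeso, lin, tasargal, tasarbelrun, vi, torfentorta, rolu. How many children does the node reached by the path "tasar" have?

3

Walk "tasar" from the root, arriving at one node.
Distinct next characters after "tasar": b, g, t.
That node has 3 child edges.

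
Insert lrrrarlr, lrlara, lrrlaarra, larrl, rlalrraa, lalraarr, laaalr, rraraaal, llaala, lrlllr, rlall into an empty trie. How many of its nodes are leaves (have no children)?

11

Leaves are exactly the stored words that no other stored word extends.
Those words: "laaalr", "lalraarr", "larrl", "llaala", "lrlara", "lrlllr", "lrrlaarra", "lrrrarlr", "rlall", "rlalrraa", "rraraaal"
Leaf count: 11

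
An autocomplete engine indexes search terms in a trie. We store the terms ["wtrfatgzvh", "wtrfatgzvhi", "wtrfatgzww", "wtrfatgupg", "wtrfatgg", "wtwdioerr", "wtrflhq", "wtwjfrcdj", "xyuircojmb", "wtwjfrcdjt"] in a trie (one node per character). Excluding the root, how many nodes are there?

44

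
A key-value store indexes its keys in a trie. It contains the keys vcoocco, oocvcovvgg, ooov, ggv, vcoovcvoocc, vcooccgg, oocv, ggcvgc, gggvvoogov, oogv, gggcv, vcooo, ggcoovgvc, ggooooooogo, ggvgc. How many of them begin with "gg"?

Traverse to the node for "gg", then collect every word in that subtree.
Matches: "ggcoovgvc", "ggcvgc", "gggcv", "gggvvoogov", "ggooooooogo", "ggv", "ggvgc"
Count: 7

7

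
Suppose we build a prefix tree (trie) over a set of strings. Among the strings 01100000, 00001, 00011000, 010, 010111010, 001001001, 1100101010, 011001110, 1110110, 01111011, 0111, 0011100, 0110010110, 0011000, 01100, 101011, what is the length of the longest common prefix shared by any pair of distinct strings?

6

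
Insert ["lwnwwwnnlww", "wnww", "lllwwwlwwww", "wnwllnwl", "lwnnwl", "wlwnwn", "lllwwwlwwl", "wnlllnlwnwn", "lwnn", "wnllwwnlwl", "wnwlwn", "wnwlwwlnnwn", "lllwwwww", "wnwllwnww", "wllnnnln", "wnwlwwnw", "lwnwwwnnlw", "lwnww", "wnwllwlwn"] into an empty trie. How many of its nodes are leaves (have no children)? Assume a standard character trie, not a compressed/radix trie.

16

Leaves are exactly the stored words that no other stored word extends.
Those words: "lllwwwlwwl", "lllwwwlwwww", "lllwwwww", "lwnnwl", "lwnwwwnnlww", "wllnnnln", "wlwnwn", "wnlllnlwnwn", "wnllwwnlwl", "wnwllnwl", "wnwllwlwn", "wnwllwnww", "wnwlwn", "wnwlwwlnnwn", "wnwlwwnw", "wnww"
Leaf count: 16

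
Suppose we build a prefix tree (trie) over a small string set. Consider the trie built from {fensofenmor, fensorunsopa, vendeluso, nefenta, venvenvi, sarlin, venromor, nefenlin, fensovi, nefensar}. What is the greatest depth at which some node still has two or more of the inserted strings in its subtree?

The deepest shared node is where two words last agree before diverging.
e.g. "fensofenmor" and "fensorunsopa" share the prefix "fenso" of length 5; no pair shares a longer one.
Longest shared-prefix length: 5

5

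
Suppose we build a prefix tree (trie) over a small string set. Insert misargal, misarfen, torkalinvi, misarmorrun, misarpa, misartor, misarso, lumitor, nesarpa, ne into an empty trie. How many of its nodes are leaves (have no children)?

9

A leaf is a node with no children — equivalently, the end of a word that is not a proper prefix of any other stored word.
Those words: "lumitor", "misarfen", "misargal", "misarmorrun", "misarpa", "misarso", "misartor", "nesarpa", "torkalinvi"
Leaf count: 9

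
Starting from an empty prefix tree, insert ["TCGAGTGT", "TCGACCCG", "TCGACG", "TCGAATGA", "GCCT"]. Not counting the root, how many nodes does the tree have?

Trie structure (* marks end of a word):
(root)
├─ G
│  └─ C
│     └─ C
│        └─ T *
└─ T
   └─ C
      └─ G
         └─ A
            ├─ A
            │  └─ T
            │     └─ G
            │        └─ A *
            ├─ C
            │  ├─ C
            │  │  └─ C
            │  │     └─ G *
            │  └─ G *
            └─ G
               └─ T
                  └─ G
                     └─ T *
Counting every labelled node above: 21.

21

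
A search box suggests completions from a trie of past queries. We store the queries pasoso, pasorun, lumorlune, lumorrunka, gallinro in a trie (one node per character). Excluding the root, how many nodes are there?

31

Count nodes per top-level branch (shared prefixes stored once):
  'g'-branch (gallinro): 8 nodes
  'l'-branch (lumorlune, lumorrunka): 14 nodes
  'p'-branch (pasorun, pasoso): 9 nodes
Sum: 31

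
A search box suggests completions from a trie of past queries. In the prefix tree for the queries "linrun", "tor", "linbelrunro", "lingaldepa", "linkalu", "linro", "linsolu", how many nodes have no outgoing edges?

7

Leaves are exactly the stored words that no other stored word extends.
Those words: "linbelrunro", "lingaldepa", "linkalu", "linro", "linrun", "linsolu", "tor"
Leaf count: 7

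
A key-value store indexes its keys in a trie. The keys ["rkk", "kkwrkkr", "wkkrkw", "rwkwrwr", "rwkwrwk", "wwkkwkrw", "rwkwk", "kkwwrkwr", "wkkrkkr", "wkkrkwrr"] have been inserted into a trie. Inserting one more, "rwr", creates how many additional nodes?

The longest prefix of "rwr" already in the trie is "rw" (length 2).
Each of the 1 remaining characters creates one node.

1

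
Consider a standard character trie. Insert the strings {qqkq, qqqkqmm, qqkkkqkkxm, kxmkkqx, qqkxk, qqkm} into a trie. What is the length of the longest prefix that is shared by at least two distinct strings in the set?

The deepest shared node is where two words last agree before diverging.
"qqkkkqkkxm" and "qqkm" agree on "qqk" (3 characters) before diverging; nothing deeper is shared.
Longest shared-prefix length: 3

3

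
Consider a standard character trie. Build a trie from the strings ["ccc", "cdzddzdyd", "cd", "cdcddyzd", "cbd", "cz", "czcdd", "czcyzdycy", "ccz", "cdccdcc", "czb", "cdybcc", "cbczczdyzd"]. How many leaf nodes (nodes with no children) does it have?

11

A leaf is a node with no children — equivalently, the end of a word that is not a proper prefix of any other stored word.
Those words: "cbczczdyzd", "cbd", "ccc", "ccz", "cdccdcc", "cdcddyzd", "cdybcc", "cdzddzdyd", "czb", "czcdd", "czcyzdycy"
Leaf count: 11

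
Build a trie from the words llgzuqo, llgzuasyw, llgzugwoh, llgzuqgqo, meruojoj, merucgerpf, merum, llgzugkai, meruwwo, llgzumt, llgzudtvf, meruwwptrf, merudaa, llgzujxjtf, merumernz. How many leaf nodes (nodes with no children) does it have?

14

Leaves are exactly the stored words that no other stored word extends.
Those words: "llgzuasyw", "llgzudtvf", "llgzugkai", "llgzugwoh", "llgzujxjtf", "llgzumt", "llgzuqgqo", "llgzuqo", "merucgerpf", "merudaa", "merumernz", "meruojoj", "meruwwo", "meruwwptrf"
Leaf count: 14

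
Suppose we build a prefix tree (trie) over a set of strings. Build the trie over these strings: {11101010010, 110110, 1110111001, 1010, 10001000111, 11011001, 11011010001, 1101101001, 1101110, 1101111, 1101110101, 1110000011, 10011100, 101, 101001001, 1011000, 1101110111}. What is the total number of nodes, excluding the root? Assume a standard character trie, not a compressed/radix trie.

Trace insertions, counting only characters that open a new branch:
  "11101010010" → 11 new (1, 1, 1, 0, 1, 0, 1, 0, 0, 1, 0)
  "110110" → prefix "11" already present; 4 new (0, 1, 1, 0)
  "1110111001" → prefix "11101" already present; 5 new (1, 1, 0, 0, 1)
  "1010" → prefix "1" already present; 3 new (0, 1, 0)
  "10001000111" → prefix "10" already present; 9 new (0, 0, 1, 0, 0, 0, 1, 1, 1)
  "11011001" → prefix "110110" already present; 2 new (0, 1)
  "11011010001" → prefix "110110" already present; 5 new (1, 0, 0, 0, 1)
  "1101101001" → prefix "110110100" already present; 1 new (1)
  "1101110" → prefix "11011" already present; 2 new (1, 0)
  "1101111" → prefix "110111" already present; 1 new (1)
  "1101110101" → prefix "1101110" already present; 3 new (1, 0, 1)
  "1110000011" → prefix "1110" already present; 6 new (0, 0, 0, 0, 1, 1)
  "10011100" → prefix "100" already present; 5 new (1, 1, 1, 0, 0)
  "101" → prefix "101" already present; 0 new (none)
  "101001001" → prefix "1010" already present; 5 new (0, 1, 0, 0, 1)
  "1011000" → prefix "101" already present; 4 new (1, 0, 0, 0)
  "1101110111" → prefix "11011101" already present; 2 new (1, 1)
Total nodes = 11 + 4 + 5 + 3 + 9 + 2 + 5 + 1 + 2 + 1 + 3 + 6 + 5 + 0 + 5 + 4 + 2 = 68

68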